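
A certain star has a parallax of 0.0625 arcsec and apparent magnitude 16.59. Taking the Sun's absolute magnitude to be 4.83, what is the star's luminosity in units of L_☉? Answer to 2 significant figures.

L/L_☉ ≈ 5.1×10^-5

d = 1/p = 1/0.0625″ = 16.00 pc
M = m − 5 log₁₀ d + 5 = 16.59 − 5·1.2041 + 5 = 15.569
M − M_☉ = 15.569 − 4.83 = 10.739
L/L_☉ = 10^(−0.4 × 10.739) = 5.061×10^-5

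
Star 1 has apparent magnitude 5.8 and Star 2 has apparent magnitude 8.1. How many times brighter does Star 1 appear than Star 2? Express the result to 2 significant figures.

Δm = 5.8 − (8.1) = -2.3
Flux ratio = 10^(−0.4 Δm) = 10^(−0.4 × -2.3) = 10^0.920 = 8.318

8.3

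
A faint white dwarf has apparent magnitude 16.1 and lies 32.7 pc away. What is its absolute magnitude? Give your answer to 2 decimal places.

M ≈ 13.53

5 log₁₀(d/10 pc) = 5 log₁₀(32.70) − 5 = 2.573
M = m − 5 log₁₀(d/10) = 16.1 − 2.573 = 13.527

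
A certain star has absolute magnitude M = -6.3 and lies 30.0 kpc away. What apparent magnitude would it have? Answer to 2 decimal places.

m ≈ 11.09

d = 30.0 kpc = 30000 pc
m = M + 5 log₁₀ d − 5 = -6.3 + 5·4.4771 − 5 = 11.086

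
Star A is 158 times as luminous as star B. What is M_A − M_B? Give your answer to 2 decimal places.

M_A − M_B ≈ -5.50

Pogson: ΔM = −2.5 log₁₀(ratio) = −2.5 log₁₀(158) = −2.5 × 2.1987 = -5.497
Star A is brighter, so it has the smaller magnitude: the difference is negative.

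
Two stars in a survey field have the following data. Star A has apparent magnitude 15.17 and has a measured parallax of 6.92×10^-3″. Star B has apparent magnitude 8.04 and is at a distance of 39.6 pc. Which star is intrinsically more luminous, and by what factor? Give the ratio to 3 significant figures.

Star B is more luminous, by a factor of 53.4.

Star A: d = 1/p = 1/6.92×10^-3″ = 144.5 pc
Star A: M = m − 5 log₁₀ d + 5 = 15.17 − 5·2.1599 + 5 = 9.371
Star B: M = m − 5 log₁₀ d + 5 = 8.04 − 5·1.5977 + 5 = 5.052
ΔM = M_A − M_B = 9.371 − (5.052) = 4.319; smaller M is more luminous → Star B.
L ratio = 10^(0.4 |ΔM|) = 10^1.728 = 53.41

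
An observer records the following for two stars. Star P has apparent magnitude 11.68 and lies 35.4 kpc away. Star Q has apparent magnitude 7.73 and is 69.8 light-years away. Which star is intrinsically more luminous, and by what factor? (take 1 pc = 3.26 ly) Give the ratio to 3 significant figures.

Star P is more luminous, by a factor of 71900.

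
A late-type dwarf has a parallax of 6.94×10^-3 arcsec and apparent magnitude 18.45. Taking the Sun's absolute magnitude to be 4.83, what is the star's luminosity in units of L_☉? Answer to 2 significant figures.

d = 1/p = 1/6.94×10^-3″ = 144.1 pc
M = m − 5 log₁₀ d + 5 = 18.45 − 5·2.1586 + 5 = 12.657
M − M_☉ = 12.657 − 4.83 = 7.827
L/L_☉ = 10^(−0.4 × 7.827) = 7.401×10^-4

L/L_☉ ≈ 7.4×10^-4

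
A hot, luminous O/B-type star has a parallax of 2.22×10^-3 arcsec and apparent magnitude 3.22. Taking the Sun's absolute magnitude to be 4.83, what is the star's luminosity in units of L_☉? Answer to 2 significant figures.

d = 1/p = 1/2.22×10^-3″ = 450.5 pc
M = m − 5 log₁₀ d + 5 = 3.22 − 5·2.6536 + 5 = -5.048
M − M_☉ = -5.048 − 4.83 = -9.878
L/L_☉ = 10^(−0.4 × -9.878) = 8939

L/L_☉ ≈ 8900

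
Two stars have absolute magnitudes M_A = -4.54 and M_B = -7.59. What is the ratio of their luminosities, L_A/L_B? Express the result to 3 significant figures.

ΔM = M_A − M_B = 3.05
L_A/L_B = 10^(−0.4 ΔM) = 10^-1.220 = 0.06026

L_A/L_B ≈ 0.0603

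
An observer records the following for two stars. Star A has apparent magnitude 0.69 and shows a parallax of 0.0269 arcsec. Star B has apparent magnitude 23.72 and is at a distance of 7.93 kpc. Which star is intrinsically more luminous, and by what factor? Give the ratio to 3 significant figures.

Star A: d = 1/p = 1/0.0269″ = 37.17 pc
Star A: M = m − 5 log₁₀ d + 5 = 0.69 − 5·1.5702 + 5 = -2.161
Star B: d = 7.93 kpc = 7930 pc
Star B: M = m − 5 log₁₀ d + 5 = 23.72 − 5·3.8993 + 5 = 9.224
ΔM = M_A − M_B = -2.161 − (9.224) = -11.385; smaller M is more luminous → Star A.
L ratio = 10^(0.4 |ΔM|) = 10^4.554 = 35810

Star A is more luminous, by a factor of 35800.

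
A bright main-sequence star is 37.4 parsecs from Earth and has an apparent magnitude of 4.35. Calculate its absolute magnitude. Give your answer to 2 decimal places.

M ≈ 1.49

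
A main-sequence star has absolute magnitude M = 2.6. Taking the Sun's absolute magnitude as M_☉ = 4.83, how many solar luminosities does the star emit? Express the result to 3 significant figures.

L/L_☉ ≈ 7.80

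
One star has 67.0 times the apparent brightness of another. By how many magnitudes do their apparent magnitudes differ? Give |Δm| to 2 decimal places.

|Δm| ≈ 4.57

Pogson: Δm = −2.5 log₁₀(ratio) = −2.5 log₁₀(67.0) = −2.5 × 1.8261 = -4.565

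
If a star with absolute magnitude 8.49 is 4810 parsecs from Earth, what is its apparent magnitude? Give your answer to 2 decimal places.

m = M + 5 log₁₀ d − 5 = 8.49 + 5·3.6821 − 5 = 21.901

m ≈ 21.90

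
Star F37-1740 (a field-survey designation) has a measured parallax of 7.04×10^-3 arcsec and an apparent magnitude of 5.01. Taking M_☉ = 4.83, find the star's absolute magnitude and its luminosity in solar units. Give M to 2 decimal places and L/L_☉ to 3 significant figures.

d = 1/p = 1/7.04×10^-3″ = 142.0 pc
M = m − 5 log₁₀ d + 5 = 5.01 − 5·2.1524 + 5 = -0.752
M − M_☉ = -0.752 − 4.83 = -5.582
L/L_☉ = 10^(−0.4 × -5.582) = 170.9

M ≈ -0.75; L/L_☉ ≈ 171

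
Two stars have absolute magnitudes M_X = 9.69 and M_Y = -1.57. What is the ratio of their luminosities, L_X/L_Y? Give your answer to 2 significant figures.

L_X/L_Y ≈ 3.1×10^-5

ΔM = M_X − M_Y = 11.26
L_X/L_Y = 10^(−0.4 ΔM) = 10^-4.504 = 3.133×10^-5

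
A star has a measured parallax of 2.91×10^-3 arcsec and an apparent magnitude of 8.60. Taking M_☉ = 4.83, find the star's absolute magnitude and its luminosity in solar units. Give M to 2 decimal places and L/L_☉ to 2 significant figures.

M ≈ 0.92; L/L_☉ ≈ 37

d = 1/p = 1/2.91×10^-3″ = 343.6 pc
M = m − 5 log₁₀ d + 5 = 8.60 − 5·2.5361 + 5 = 0.919
M − M_☉ = 0.919 − 4.83 = -3.911
L/L_☉ = 10^(−0.4 × -3.911) = 36.66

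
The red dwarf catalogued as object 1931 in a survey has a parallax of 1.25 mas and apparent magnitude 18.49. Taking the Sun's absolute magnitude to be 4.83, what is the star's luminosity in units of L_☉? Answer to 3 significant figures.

d = 1/p = 1000/1.25 mas = 800.0 pc
M = m − 5 log₁₀ d + 5 = 18.49 − 5·2.9031 + 5 = 8.975
M − M_☉ = 8.975 − 4.83 = 4.145
L/L_☉ = 10^(−0.4 × 4.145) = 0.02199

L/L_☉ ≈ 0.0220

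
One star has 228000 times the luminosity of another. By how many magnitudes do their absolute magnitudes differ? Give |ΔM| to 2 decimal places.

|ΔM| ≈ 13.39

Pogson: ΔM = −2.5 log₁₀(ratio) = −2.5 log₁₀(228000) = −2.5 × 5.3579 = -13.395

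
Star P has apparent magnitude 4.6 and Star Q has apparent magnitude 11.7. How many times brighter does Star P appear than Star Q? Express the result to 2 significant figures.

Magnitude difference = -7.1
Flux ratio = 10^(−0.4 Δm) = 10^(−0.4 × -7.1) = 10^2.840 = 691.8

690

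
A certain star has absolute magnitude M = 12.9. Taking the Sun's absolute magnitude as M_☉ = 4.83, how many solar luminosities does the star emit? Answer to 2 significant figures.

L/L_☉ ≈ 5.9×10^-4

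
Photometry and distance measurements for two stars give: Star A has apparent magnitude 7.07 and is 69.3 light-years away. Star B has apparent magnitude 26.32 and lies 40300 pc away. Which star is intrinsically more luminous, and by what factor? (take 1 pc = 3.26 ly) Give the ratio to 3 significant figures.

Star A: d = 69.3 ly / 3.26 = 21.26 pc
Star A: M = m − 5 log₁₀ d + 5 = 7.07 − 5·1.3275 + 5 = 5.432
Star B: M = m − 5 log₁₀ d + 5 = 26.32 − 5·4.6053 + 5 = 8.293
ΔM = M_A − M_B = 5.432 − (8.293) = -2.861; smaller M is more luminous → Star A.
L ratio = 10^(0.4 |ΔM|) = 10^1.144 = 13.95

Star A is more luminous, by a factor of 13.9.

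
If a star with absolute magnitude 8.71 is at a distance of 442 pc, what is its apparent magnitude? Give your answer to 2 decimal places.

m = M + 5 log₁₀ d − 5 = 8.71 + 5·2.6454 − 5 = 16.937

m ≈ 16.94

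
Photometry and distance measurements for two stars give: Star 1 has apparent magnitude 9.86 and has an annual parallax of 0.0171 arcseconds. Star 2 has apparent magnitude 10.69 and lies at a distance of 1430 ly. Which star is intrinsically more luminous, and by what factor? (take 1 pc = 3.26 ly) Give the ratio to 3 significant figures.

Star 1: d = 1/p = 1/0.0171″ = 58.48 pc
Star 1: M = m − 5 log₁₀ d + 5 = 9.86 − 5·1.7670 + 5 = 6.025
Star 2: d = 1430 ly / 3.26 = 438.7 pc
Star 2: M = m − 5 log₁₀ d + 5 = 10.69 − 5·2.6421 + 5 = 2.479
ΔM = M_1 − M_2 = 6.025 − (2.479) = 3.546; smaller M is more luminous → Star 2.
L ratio = 10^(0.4 |ΔM|) = 10^1.418 = 26.20

Star 2 is more luminous, by a factor of 26.2.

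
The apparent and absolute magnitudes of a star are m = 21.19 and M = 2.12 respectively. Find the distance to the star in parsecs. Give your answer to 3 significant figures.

Distance modulus: m − M = 21.19 − (2.12) = 19.070
m − M = 5 log₁₀ d − 5
log₁₀ d = (m − M)/5 + 1 = 4.8140
d = 10^4.8140 = 65160 pc

d ≈ 65200 pc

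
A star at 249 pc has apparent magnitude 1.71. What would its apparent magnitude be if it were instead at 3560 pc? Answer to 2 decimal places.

Flux ∝ 1/d², so Δm = 5 log₁₀(d₂/d₁) = 5 log₁₀(3560/249) = 5.776
m₂ = m₁ + Δm = 1.71 + (5.776) = 7.486

m ≈ 7.49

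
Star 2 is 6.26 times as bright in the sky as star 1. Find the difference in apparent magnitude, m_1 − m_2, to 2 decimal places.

m_1 − m_2 ≈ 1.99

Pogson: Δm = −2.5 log₁₀(ratio) = −2.5 log₁₀(6.26) = −2.5 × 0.7966 = -1.991
Star 2 is brighter so has the smaller magnitude: m_1 − m_2 is positive.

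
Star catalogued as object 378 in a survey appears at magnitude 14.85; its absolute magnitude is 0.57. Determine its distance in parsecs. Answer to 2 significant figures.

μ = m − M = 14.280
m − M = 5 log₁₀ d − 5
log₁₀ d = (m − M)/5 + 1 = 3.8560
d = 10^3.8560 = 7178 pc

d ≈ 7200 pc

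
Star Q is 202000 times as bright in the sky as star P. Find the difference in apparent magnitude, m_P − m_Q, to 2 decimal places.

Pogson: Δm = −2.5 log₁₀(ratio) = −2.5 log₁₀(202000) = −2.5 × 5.3054 = -13.263
Star Q is brighter so has the smaller magnitude: m_P − m_Q is positive.

m_P − m_Q ≈ 13.26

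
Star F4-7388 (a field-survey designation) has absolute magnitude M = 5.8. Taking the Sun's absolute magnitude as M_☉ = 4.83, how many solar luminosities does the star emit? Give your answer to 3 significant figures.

M − M_☉ = 5.8 − 4.83 = 0.970
L/L_☉ = 10^(−0.4 (M − M_☉)) = 10^-0.388 = 0.4093

L/L_☉ ≈ 0.409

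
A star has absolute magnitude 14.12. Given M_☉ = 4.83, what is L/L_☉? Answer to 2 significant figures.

L/L_☉ ≈ 1.9×10^-4

M − M_☉ = 14.12 − 4.83 = 9.290
L/L_☉ = 10^(−0.4 (M − M_☉)) = 10^-3.716 = 1.923×10^-4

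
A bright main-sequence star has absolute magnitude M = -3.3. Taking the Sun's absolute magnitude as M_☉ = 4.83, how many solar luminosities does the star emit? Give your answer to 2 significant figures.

M − M_☉ = -3.3 − 4.83 = -8.130
L/L_☉ = 10^(−0.4 (M − M_☉)) = 10^3.252 = 1786

L/L_☉ ≈ 1800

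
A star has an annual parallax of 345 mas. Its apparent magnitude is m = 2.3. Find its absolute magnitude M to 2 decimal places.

p = 345 mas = 0.345″ → d = 1/p = 2.899 pc
5 log₁₀(d/10 pc) = 5 log₁₀(2.899) − 5 = -2.689
M = m − 5 log₁₀(d/10) = 2.3 + 2.689 = 4.989

M ≈ 4.99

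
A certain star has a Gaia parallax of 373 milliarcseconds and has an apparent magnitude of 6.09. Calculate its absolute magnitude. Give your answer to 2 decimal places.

p = 373 mas = 0.373″ → d = 1/p = 2.681 pc
5 log₁₀(d/10 pc) = 5 log₁₀(2.681) − 5 = -2.859
M = m − 5 log₁₀(d/10) = 6.09 + 2.859 = 8.949

M ≈ 8.95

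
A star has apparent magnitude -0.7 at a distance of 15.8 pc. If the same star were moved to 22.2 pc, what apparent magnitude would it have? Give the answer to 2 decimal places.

Flux ∝ 1/d², so Δm = 5 log₁₀(d₂/d₁) = 5 log₁₀(22.2/15.8) = 0.738
m₂ = m₁ + Δm = -0.7 + (0.738) = 0.038

m ≈ 0.04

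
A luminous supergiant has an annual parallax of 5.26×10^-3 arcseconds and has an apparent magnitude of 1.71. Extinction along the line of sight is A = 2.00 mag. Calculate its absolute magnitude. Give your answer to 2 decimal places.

d = 1/p = 1/5.26×10^-3″ = 190.1 pc
5 log₁₀(d/10 pc) = 5 log₁₀(190.1) − 5 = 6.395
M = m − 5 log₁₀(d/10) − A = 1.71 − 6.395 − 2.00 = -6.685

M ≈ -6.69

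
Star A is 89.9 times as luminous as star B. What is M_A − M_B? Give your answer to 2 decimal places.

Pogson: ΔM = −2.5 log₁₀(ratio) = −2.5 log₁₀(89.9) = −2.5 × 1.9538 = -4.884
Star A is brighter, so it has the smaller magnitude: the difference is negative.

M_A − M_B ≈ -4.88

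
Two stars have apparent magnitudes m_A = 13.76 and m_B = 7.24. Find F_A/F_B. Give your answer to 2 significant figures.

F_A/F_B ≈ 2.5×10^-3

Magnitude difference = 6.52
Flux ratio = 10^(−0.4 Δm) = 10^(−0.4 × 6.52) = 10^-2.608 = 2.466×10^-3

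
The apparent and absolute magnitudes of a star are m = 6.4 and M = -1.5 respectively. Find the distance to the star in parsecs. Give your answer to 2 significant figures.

Distance modulus: m − M = 6.4 − (-1.5) = 7.900
m − M = 5 log₁₀ d − 5
log₁₀ d = (m − M)/5 + 1 = 2.5800
d = 10^2.5800 = 380.2 pc

d ≈ 380 pc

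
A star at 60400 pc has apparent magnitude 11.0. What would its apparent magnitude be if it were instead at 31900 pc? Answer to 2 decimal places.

m ≈ 9.61

Flux ∝ 1/d², so Δm = 5 log₁₀(d₂/d₁) = 5 log₁₀(31900/60400) = -1.386
m₂ = m₁ + Δm = 11.0 + (-1.386) = 9.614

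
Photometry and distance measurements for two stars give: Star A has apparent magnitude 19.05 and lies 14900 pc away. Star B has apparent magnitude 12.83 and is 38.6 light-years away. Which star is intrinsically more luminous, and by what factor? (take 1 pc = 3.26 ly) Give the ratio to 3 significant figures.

Star A is more luminous, by a factor of 5150.

Star A: M = m − 5 log₁₀ d + 5 = 19.05 − 5·4.1732 + 5 = 3.184
Star B: d = 38.6 ly / 3.26 = 11.84 pc
Star B: M = m − 5 log₁₀ d + 5 = 12.83 − 5·1.0734 + 5 = 12.463
ΔM = M_A − M_B = 3.184 − (12.463) = -9.279; smaller M is more luminous → Star A.
L ratio = 10^(0.4 |ΔM|) = 10^3.712 = 5148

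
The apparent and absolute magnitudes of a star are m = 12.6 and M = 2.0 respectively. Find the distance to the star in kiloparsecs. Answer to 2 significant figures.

μ = m − M = 10.600
m − M = 5 log₁₀ d − 5
log₁₀ d = (m − M)/5 + 1 = 3.1200
d = 10^3.1200 = 1318 pc
= 1.318 kpc

d ≈ 1.3 kpc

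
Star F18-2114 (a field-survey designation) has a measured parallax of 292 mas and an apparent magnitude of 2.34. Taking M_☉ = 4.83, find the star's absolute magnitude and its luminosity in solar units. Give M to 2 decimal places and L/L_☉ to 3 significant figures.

M ≈ 4.67; L/L_☉ ≈ 1.16

d = 1/p = 1000/292 mas = 3.425 pc
M = m − 5 log₁₀ d + 5 = 2.34 − 5·0.5346 + 5 = 4.667
M − M_☉ = 4.667 − 4.83 = -0.163
L/L_☉ = 10^(−0.4 × -0.163) = 1.162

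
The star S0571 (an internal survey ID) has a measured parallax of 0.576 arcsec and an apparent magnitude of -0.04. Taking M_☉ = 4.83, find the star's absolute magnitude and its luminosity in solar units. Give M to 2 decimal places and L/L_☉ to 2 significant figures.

M ≈ 3.76; L/L_☉ ≈ 2.7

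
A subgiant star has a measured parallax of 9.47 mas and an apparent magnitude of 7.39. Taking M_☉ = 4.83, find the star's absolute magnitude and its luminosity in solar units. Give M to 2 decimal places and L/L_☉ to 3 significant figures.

M ≈ 2.27; L/L_☉ ≈ 10.6

d = 1/p = 1000/9.47 mas = 105.6 pc
M = m − 5 log₁₀ d + 5 = 7.39 − 5·2.0237 + 5 = 2.272
M − M_☉ = 2.272 − 4.83 = -2.558
L/L_☉ = 10^(−0.4 × -2.558) = 10.55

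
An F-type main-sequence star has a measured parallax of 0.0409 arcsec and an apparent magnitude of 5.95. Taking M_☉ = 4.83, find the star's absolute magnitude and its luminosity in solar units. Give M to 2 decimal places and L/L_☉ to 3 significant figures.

d = 1/p = 1/0.0409″ = 24.45 pc
M = m − 5 log₁₀ d + 5 = 5.95 − 5·1.3883 + 5 = 4.009
M − M_☉ = 4.009 − 4.83 = -0.821
L/L_☉ = 10^(−0.4 × -0.821) = 2.131

M ≈ 4.01; L/L_☉ ≈ 2.13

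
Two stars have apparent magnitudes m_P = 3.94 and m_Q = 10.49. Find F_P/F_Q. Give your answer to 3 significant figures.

Δm = 3.94 − (10.49) = -6.55
Flux ratio = 10^(−0.4 Δm) = 10^(−0.4 × -6.55) = 10^2.620 = 416.9

F_P/F_Q ≈ 417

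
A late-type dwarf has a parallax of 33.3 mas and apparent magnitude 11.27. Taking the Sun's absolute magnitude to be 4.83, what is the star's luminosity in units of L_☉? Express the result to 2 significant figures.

L/L_☉ ≈ 0.024

d = 1/p = 1000/33.3 mas = 30.03 pc
M = m − 5 log₁₀ d + 5 = 11.27 − 5·1.4776 + 5 = 8.882
M − M_☉ = 8.882 − 4.83 = 4.052
L/L_☉ = 10^(−0.4 × 4.052) = 0.02394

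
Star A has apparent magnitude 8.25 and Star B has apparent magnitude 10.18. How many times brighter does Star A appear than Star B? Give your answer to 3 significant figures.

5.92

Δm = 8.25 − (10.18) = -1.93
Flux ratio = 10^(−0.4 Δm) = 10^(−0.4 × -1.93) = 10^0.772 = 5.916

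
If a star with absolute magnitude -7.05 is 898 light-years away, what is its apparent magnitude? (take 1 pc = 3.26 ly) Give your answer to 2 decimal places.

d = 898 ly / 3.26 = 275.5 pc
m = M + 5 log₁₀ d − 5 = -7.05 + 5·2.4401 − 5 = 0.150

m ≈ 0.15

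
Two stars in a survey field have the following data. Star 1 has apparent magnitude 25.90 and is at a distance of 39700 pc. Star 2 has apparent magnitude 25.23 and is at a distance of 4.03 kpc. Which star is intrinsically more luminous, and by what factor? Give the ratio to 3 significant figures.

Star 1 is more luminous, by a factor of 52.4.

Star 1: M = m − 5 log₁₀ d + 5 = 25.90 − 5·4.5988 + 5 = 7.906
Star 2: d = 4.03 kpc = 4030 pc
Star 2: M = m − 5 log₁₀ d + 5 = 25.23 − 5·3.6053 + 5 = 12.203
ΔM = M_1 − M_2 = 7.906 − (12.203) = -4.297; smaller M is more luminous → Star 1.
L ratio = 10^(0.4 |ΔM|) = 10^1.719 = 52.36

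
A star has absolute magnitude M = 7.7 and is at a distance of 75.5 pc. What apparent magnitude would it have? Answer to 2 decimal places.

m ≈ 12.09

m = M + 5 log₁₀ d − 5 = 7.7 + 5·1.8779 − 5 = 12.090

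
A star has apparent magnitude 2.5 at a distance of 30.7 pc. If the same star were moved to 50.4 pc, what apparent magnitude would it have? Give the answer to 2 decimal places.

m ≈ 3.58

Flux ∝ 1/d², so Δm = 5 log₁₀(d₂/d₁) = 5 log₁₀(50.4/30.7) = 1.076
m₂ = m₁ + Δm = 2.5 + (1.076) = 3.576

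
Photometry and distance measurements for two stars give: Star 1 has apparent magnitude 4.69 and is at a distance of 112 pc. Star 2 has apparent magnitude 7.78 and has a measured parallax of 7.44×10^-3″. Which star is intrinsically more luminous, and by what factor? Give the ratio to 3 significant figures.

Star 1 is more luminous, by a factor of 12.0.

Star 1: M = m − 5 log₁₀ d + 5 = 4.69 − 5·2.0492 + 5 = -0.556
Star 2: d = 1/p = 1/7.44×10^-3″ = 134.4 pc
Star 2: M = m − 5 log₁₀ d + 5 = 7.78 − 5·2.1284 + 5 = 2.138
ΔM = M_1 − M_2 = -0.556 − (2.138) = -2.694; smaller M is more luminous → Star 1.
L ratio = 10^(0.4 |ΔM|) = 10^1.078 = 11.96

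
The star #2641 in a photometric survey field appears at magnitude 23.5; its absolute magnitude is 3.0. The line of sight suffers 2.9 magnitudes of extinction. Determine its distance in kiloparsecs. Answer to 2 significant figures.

d ≈ 33 kpc

m − M = 5 log₁₀(d/10 pc) + A  ⇒  23.5 − (3.0) − 2.9 = 5 log₁₀(d/10)
17.600 = 5 log₁₀(d/10)
log₁₀ d = (m − M − A)/5 + 1 = 4.5200
d = 10^4.5200 = 33110 pc
= 33.11 kpc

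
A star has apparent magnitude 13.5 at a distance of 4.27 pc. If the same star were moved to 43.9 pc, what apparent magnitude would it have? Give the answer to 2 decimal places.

Flux ∝ 1/d², so Δm = 5 log₁₀(d₂/d₁) = 5 log₁₀(43.9/4.27) = 5.060
m₂ = m₁ + Δm = 13.5 + (5.060) = 18.560

m ≈ 18.56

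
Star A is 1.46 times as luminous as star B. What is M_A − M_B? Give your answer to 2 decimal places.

M_A − M_B ≈ -0.41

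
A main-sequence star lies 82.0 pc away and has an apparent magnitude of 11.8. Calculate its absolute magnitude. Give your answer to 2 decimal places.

M ≈ 7.23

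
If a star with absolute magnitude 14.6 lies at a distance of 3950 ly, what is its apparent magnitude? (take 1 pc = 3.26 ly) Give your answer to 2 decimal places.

d = 3950 ly / 3.26 = 1212 pc
m = M + 5 log₁₀ d − 5 = 14.6 + 5·3.0834 − 5 = 25.017

m ≈ 25.02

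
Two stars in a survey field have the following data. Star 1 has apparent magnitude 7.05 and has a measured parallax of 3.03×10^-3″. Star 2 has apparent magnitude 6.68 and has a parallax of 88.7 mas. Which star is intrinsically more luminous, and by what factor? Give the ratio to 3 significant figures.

Star 1 is more luminous, by a factor of 609.

Star 1: d = 1/p = 1/3.03×10^-3″ = 330.0 pc
Star 1: M = m − 5 log₁₀ d + 5 = 7.05 − 5·2.5186 + 5 = -0.543
Star 2: p = 88.7 mas = 0.0887″ → d = 1/p = 11.27 pc
Star 2: M = m − 5 log₁₀ d + 5 = 6.68 − 5·1.0521 + 5 = 6.420
ΔM = M_1 − M_2 = -0.543 − (6.420) = -6.962; smaller M is more luminous → Star 1.
L ratio = 10^(0.4 |ΔM|) = 10^2.785 = 609.5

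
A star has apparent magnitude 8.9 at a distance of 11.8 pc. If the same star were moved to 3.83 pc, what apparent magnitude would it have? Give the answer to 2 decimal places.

Flux ∝ 1/d², so Δm = 5 log₁₀(d₂/d₁) = 5 log₁₀(3.83/11.8) = -2.443
m₂ = m₁ + Δm = 8.9 + (-2.443) = 6.457

m ≈ 6.46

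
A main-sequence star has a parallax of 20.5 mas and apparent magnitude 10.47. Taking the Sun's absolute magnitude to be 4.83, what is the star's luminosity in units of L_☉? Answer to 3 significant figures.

L/L_☉ ≈ 0.132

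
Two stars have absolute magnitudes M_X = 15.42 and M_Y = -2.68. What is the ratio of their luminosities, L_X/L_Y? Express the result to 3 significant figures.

ΔM = M_X − M_Y = 18.10
L_X/L_Y = 10^(−0.4 ΔM) = 10^-7.240 = 5.754×10^-8

L_X/L_Y ≈ 5.75×10^-8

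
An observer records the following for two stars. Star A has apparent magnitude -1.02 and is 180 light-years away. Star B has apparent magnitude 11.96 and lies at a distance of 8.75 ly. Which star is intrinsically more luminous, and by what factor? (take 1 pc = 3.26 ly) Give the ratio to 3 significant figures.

Star A is more luminous, by a factor of 6.58×10^7.

Star A: d = 180 ly / 3.26 = 55.21 pc
Star A: M = m − 5 log₁₀ d + 5 = -1.02 − 5·1.7421 + 5 = -4.730
Star B: d = 8.75 ly / 3.26 = 2.684 pc
Star B: M = m − 5 log₁₀ d + 5 = 11.96 − 5·0.4288 + 5 = 14.816
ΔM = M_A − M_B = -4.730 − (14.816) = -19.546; smaller M is more luminous → Star A.
L ratio = 10^(0.4 |ΔM|) = 10^7.819 = 6.585×10^7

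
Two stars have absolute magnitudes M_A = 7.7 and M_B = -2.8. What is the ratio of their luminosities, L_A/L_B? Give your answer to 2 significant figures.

L_A/L_B ≈ 6.3×10^-5

ΔM = M_A − M_B = 10.5
L_A/L_B = 10^(−0.4 ΔM) = 10^-4.200 = 6.310×10^-5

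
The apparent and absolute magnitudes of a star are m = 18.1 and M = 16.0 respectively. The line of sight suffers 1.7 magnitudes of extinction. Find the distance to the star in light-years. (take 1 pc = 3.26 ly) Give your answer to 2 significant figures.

d ≈ 39 ly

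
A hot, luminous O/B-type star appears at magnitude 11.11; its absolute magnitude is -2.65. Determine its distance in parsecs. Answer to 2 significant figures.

d ≈ 5600 pc

μ = m − M = 13.760
m − M = 5 log₁₀ d − 5
log₁₀ d = (m − M)/5 + 1 = 3.7520
d = 10^3.7520 = 5649 pc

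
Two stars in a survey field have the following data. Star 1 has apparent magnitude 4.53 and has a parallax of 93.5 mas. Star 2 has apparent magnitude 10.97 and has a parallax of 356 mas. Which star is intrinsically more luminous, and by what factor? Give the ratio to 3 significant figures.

Star 1 is more luminous, by a factor of 5460.

Star 1: p = 93.5 mas = 0.0935″ → d = 1/p = 10.70 pc
Star 1: M = m − 5 log₁₀ d + 5 = 4.53 − 5·1.0292 + 5 = 4.384
Star 2: p = 356 mas = 0.356″ → d = 1/p = 2.809 pc
Star 2: M = m − 5 log₁₀ d + 5 = 10.97 − 5·0.4486 + 5 = 13.727
ΔM = M_1 − M_2 = 4.384 − (13.727) = -9.343; smaller M is more luminous → Star 1.
L ratio = 10^(0.4 |ΔM|) = 10^3.737 = 5461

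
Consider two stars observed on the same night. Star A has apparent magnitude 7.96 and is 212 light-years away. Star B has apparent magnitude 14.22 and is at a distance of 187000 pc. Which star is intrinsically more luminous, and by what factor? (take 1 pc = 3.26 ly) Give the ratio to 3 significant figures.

Star B is more luminous, by a factor of 25900.

Star A: d = 212 ly / 3.26 = 65.03 pc
Star A: M = m − 5 log₁₀ d + 5 = 7.96 − 5·1.8131 + 5 = 3.894
Star B: M = m − 5 log₁₀ d + 5 = 14.22 − 5·5.2718 + 5 = -7.139
ΔM = M_A − M_B = 3.894 − (-7.139) = 11.034; smaller M is more luminous → Star B.
L ratio = 10^(0.4 |ΔM|) = 10^4.413 = 25910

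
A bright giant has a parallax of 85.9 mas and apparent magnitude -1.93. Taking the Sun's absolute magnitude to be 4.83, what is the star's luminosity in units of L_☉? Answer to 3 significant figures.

d = 1/p = 1000/85.9 mas = 11.64 pc
M = m − 5 log₁₀ d + 5 = -1.93 − 5·1.0660 + 5 = -2.260
M − M_☉ = -2.260 − 4.83 = -7.090
L/L_☉ = 10^(−0.4 × -7.090) = 685.5

L/L_☉ ≈ 686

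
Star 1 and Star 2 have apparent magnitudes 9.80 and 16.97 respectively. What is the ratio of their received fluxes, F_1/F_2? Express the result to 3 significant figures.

F_1/F_2 ≈ 738

Magnitude difference = -7.17
Flux ratio = 10^(−0.4 Δm) = 10^(−0.4 × -7.17) = 10^2.868 = 737.9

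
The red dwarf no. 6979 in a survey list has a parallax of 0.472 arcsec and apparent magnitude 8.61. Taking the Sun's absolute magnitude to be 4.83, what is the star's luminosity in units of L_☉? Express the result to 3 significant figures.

L/L_☉ ≈ 1.38×10^-3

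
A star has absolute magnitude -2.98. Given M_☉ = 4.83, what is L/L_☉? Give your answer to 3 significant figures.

M − M_☉ = -2.98 − 4.83 = -7.810
L/L_☉ = 10^(−0.4 (M − M_☉)) = 10^3.124 = 1330

L/L_☉ ≈ 1330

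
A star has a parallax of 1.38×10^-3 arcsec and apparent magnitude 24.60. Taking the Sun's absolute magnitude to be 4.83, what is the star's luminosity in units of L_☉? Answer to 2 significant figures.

L/L_☉ ≈ 6.5×10^-5

d = 1/p = 1/1.38×10^-3″ = 724.6 pc
M = m − 5 log₁₀ d + 5 = 24.60 − 5·2.8601 + 5 = 15.299
M − M_☉ = 15.299 − 4.83 = 10.469
L/L_☉ = 10^(−0.4 × 10.469) = 6.490×10^-5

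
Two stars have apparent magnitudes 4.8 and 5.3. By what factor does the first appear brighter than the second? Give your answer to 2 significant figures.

Δm = 4.8 − (5.3) = -0.5
Flux ratio = 10^(−0.4 Δm) = 10^(−0.4 × -0.5) = 10^0.200 = 1.585

1.6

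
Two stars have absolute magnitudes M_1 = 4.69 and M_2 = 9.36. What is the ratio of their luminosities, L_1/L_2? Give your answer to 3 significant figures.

L_1/L_2 ≈ 73.8

ΔM = M_1 − M_2 = -4.67
L_1/L_2 = 10^(−0.4 ΔM) = 10^1.868 = 73.79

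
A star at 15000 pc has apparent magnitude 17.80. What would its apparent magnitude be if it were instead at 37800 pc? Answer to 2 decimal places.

m ≈ 19.81

Flux ∝ 1/d², so Δm = 5 log₁₀(d₂/d₁) = 5 log₁₀(37800/15000) = 2.007
m₂ = m₁ + Δm = 17.80 + (2.007) = 19.807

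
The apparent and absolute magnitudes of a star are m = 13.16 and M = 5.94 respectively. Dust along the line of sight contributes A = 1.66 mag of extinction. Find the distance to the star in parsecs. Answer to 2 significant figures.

d ≈ 130 pc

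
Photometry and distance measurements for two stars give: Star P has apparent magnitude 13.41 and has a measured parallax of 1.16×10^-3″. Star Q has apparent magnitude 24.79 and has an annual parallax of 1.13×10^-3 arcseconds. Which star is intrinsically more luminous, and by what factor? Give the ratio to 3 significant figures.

Star P: d = 1/p = 1/1.16×10^-3″ = 862.1 pc
Star P: M = m − 5 log₁₀ d + 5 = 13.41 − 5·2.9355 + 5 = 3.732
Star Q: d = 1/p = 1/1.13×10^-3″ = 885.0 pc
Star Q: M = m − 5 log₁₀ d + 5 = 24.79 − 5·2.9469 + 5 = 15.055
ΔM = M_P − M_Q = 3.732 − (15.055) = -11.323; smaller M is more luminous → Star P.
L ratio = 10^(0.4 |ΔM|) = 10^4.529 = 33830

Star P is more luminous, by a factor of 33800.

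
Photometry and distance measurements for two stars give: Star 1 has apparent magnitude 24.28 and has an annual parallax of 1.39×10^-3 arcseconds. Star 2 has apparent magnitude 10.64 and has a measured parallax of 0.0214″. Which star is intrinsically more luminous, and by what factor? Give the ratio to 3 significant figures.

Star 2 is more luminous, by a factor of 1210.

Star 1: d = 1/p = 1/1.39×10^-3″ = 719.4 pc
Star 1: M = m − 5 log₁₀ d + 5 = 24.28 − 5·2.8570 + 5 = 14.995
Star 2: d = 1/p = 1/0.0214″ = 46.73 pc
Star 2: M = m − 5 log₁₀ d + 5 = 10.64 − 5·1.6696 + 5 = 7.292
ΔM = M_1 − M_2 = 14.995 − (7.292) = 7.703; smaller M is more luminous → Star 2.
L ratio = 10^(0.4 |ΔM|) = 10^3.081 = 1206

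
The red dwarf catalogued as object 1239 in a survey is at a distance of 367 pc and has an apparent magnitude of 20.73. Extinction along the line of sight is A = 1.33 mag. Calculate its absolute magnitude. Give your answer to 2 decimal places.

5 log₁₀(d/10 pc) = 5 log₁₀(367.0) − 5 = 7.823
M = m − 5 log₁₀(d/10) − A = 20.73 − 7.823 − 1.33 = 11.577

M ≈ 11.58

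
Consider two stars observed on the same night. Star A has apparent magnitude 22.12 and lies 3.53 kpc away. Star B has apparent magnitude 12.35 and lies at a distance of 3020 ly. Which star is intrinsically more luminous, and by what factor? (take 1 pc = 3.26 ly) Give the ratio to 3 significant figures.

Star B is more luminous, by a factor of 557.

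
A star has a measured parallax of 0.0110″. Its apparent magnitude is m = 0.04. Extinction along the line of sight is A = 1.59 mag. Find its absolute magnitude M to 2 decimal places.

M ≈ -6.34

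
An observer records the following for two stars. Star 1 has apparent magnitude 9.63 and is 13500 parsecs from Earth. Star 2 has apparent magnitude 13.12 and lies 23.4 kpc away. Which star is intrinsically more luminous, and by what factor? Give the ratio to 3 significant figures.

Star 1: M = m − 5 log₁₀ d + 5 = 9.63 − 5·4.1303 + 5 = -6.022
Star 2: d = 23.4 kpc = 23400 pc
Star 2: M = m − 5 log₁₀ d + 5 = 13.12 − 5·4.3692 + 5 = -3.726
ΔM = M_1 − M_2 = -6.022 − (-3.726) = -2.296; smaller M is more luminous → Star 1.
L ratio = 10^(0.4 |ΔM|) = 10^0.918 = 8.284

Star 1 is more luminous, by a factor of 8.28.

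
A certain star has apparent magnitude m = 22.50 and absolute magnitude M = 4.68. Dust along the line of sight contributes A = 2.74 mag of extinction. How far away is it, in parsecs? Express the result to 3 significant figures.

d ≈ 10400 pc

m − M = 5 log₁₀(d/10 pc) + A  ⇒  22.50 − (4.68) − 2.74 = 5 log₁₀(d/10)
15.080 = 5 log₁₀(d/10)
log₁₀ d = (m − M − A)/5 + 1 = 4.0160
d = 10^4.0160 = 10380 pc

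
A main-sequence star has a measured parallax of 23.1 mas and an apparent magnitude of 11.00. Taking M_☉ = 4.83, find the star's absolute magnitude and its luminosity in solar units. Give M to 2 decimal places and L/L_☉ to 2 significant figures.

M ≈ 7.82; L/L_☉ ≈ 0.064

d = 1/p = 1000/23.1 mas = 43.29 pc
M = m − 5 log₁₀ d + 5 = 11.00 − 5·1.6364 + 5 = 7.818
M − M_☉ = 7.818 − 4.83 = 2.988
L/L_☉ = 10^(−0.4 × 2.988) = 0.06379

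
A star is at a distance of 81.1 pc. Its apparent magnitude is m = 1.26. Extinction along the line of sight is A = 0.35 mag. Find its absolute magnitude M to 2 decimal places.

M ≈ -3.64

5 log₁₀(d/10 pc) = 5 log₁₀(81.10) − 5 = 4.545
M = m − 5 log₁₀(d/10) − A = 1.26 − 4.545 − 0.35 = -3.635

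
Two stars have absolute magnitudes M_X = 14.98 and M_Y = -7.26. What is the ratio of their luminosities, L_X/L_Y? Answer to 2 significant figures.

L_X/L_Y ≈ 1.3×10^-9

ΔM = M_X − M_Y = 22.24
L_X/L_Y = 10^(−0.4 ΔM) = 10^-8.896 = 1.271×10^-9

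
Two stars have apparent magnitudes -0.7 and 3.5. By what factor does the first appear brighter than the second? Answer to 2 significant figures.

Magnitude difference = -4.2
Flux ratio = 10^(−0.4 Δm) = 10^(−0.4 × -4.2) = 10^1.680 = 47.86

48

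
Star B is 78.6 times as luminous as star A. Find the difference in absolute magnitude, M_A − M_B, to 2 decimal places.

M_A − M_B ≈ 4.74

Pogson: ΔM = −2.5 log₁₀(ratio) = −2.5 log₁₀(78.6) = −2.5 × 1.8954 = -4.739
Star B is brighter so has the smaller magnitude: M_A − M_B is positive.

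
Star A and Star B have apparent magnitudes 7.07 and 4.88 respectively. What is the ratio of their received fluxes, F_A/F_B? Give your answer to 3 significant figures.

Δm = 7.07 − (4.88) = 2.19
Flux ratio = 10^(−0.4 Δm) = 10^(−0.4 × 2.19) = 10^-0.876 = 0.1330

F_A/F_B ≈ 0.133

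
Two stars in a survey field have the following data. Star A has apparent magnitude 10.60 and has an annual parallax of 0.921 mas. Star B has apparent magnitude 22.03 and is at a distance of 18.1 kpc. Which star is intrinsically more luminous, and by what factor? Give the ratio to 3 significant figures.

Star A: p = 0.921 mas = 9.21×10^-4″ → d = 1/p = 1086 pc
Star A: M = m − 5 log₁₀ d + 5 = 10.60 − 5·3.0357 + 5 = 0.421
Star B: d = 18.1 kpc = 18100 pc
Star B: M = m − 5 log₁₀ d + 5 = 22.03 − 5·4.2577 + 5 = 5.742
ΔM = M_A − M_B = 0.421 − (5.742) = -5.320; smaller M is more luminous → Star A.
L ratio = 10^(0.4 |ΔM|) = 10^2.128 = 134.3

Star A is more luminous, by a factor of 134.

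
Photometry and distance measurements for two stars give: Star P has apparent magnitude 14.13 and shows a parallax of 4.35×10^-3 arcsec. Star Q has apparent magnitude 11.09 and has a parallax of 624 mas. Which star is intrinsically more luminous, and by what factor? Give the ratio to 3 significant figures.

Star P: d = 1/p = 1/4.35×10^-3″ = 229.9 pc
Star P: M = m − 5 log₁₀ d + 5 = 14.13 − 5·2.3615 + 5 = 7.322
Star Q: p = 624 mas = 0.624″ → d = 1/p = 1.603 pc
Star Q: M = m − 5 log₁₀ d + 5 = 11.09 − 5·0.2048 + 5 = 15.066
ΔM = M_P − M_Q = 7.322 − (15.066) = -7.743; smaller M is more luminous → Star P.
L ratio = 10^(0.4 |ΔM|) = 10^3.097 = 1251

Star P is more luminous, by a factor of 1250.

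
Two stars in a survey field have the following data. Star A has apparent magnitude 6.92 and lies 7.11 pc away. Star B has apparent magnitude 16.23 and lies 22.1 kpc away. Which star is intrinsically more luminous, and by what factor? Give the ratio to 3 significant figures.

Star B is more luminous, by a factor of 1820.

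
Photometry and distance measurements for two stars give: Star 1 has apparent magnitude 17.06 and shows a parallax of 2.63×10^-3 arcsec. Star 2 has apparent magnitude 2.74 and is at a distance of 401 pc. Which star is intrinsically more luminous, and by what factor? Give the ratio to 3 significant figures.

Star 2 is more luminous, by a factor of 595000.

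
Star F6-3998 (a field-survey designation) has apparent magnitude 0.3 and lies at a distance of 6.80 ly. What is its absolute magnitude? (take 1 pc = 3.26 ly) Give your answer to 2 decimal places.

d = 6.80 ly / 3.26 = 2.086 pc
5 log₁₀(d/10 pc) = 5 log₁₀(2.086) − 5 = -3.404
M = m − 5 log₁₀(d/10) = 0.3 + 3.404 = 3.704

M ≈ 3.70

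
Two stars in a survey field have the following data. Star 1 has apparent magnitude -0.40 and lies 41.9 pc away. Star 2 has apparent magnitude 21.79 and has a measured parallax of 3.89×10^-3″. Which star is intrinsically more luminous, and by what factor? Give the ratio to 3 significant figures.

Star 1 is more luminous, by a factor of 2.00×10^7.

Star 1: M = m − 5 log₁₀ d + 5 = -0.40 − 5·1.6222 + 5 = -3.511
Star 2: d = 1/p = 1/3.89×10^-3″ = 257.1 pc
Star 2: M = m − 5 log₁₀ d + 5 = 21.79 − 5·2.4101 + 5 = 14.740
ΔM = M_1 − M_2 = -3.511 − (14.740) = -18.251; smaller M is more luminous → Star 1.
L ratio = 10^(0.4 |ΔM|) = 10^7.300 = 1.997×10^7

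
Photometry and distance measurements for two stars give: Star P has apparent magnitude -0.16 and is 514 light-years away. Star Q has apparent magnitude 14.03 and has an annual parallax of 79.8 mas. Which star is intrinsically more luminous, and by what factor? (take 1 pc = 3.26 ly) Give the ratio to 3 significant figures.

Star P: d = 514 ly / 3.26 = 157.7 pc
Star P: M = m − 5 log₁₀ d + 5 = -0.16 − 5·2.1977 + 5 = -6.149
Star Q: p = 79.8 mas = 0.0798″ → d = 1/p = 12.53 pc
Star Q: M = m − 5 log₁₀ d + 5 = 14.03 − 5·1.0980 + 5 = 13.540
ΔM = M_P − M_Q = -6.149 − (13.540) = -19.689; smaller M is more luminous → Star P.
L ratio = 10^(0.4 |ΔM|) = 10^7.875 = 7.508×10^7

Star P is more luminous, by a factor of 7.51×10^7.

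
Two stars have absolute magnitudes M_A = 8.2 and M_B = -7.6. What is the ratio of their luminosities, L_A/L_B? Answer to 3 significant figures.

ΔM = M_A − M_B = 15.8
L_A/L_B = 10^(−0.4 ΔM) = 10^-6.320 = 4.786×10^-7

L_A/L_B ≈ 4.79×10^-7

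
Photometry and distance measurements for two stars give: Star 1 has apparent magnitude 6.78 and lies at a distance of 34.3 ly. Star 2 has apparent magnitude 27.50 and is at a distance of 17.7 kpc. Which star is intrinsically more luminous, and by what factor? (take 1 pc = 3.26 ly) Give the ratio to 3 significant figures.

Star 1 is more luminous, by a factor of 68.6.

Star 1: d = 34.3 ly / 3.26 = 10.52 pc
Star 1: M = m − 5 log₁₀ d + 5 = 6.78 − 5·1.0221 + 5 = 6.670
Star 2: d = 17.7 kpc = 17700 pc
Star 2: M = m − 5 log₁₀ d + 5 = 27.50 − 5·4.2480 + 5 = 11.260
ΔM = M_1 − M_2 = 6.670 − (11.260) = -4.591; smaller M is more luminous → Star 1.
L ratio = 10^(0.4 |ΔM|) = 10^1.836 = 68.58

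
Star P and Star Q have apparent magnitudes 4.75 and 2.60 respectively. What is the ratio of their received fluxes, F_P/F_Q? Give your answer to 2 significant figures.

F_P/F_Q ≈ 0.14

Magnitude difference = 2.15
Flux ratio = 10^(−0.4 Δm) = 10^(−0.4 × 2.15) = 10^-0.860 = 0.1380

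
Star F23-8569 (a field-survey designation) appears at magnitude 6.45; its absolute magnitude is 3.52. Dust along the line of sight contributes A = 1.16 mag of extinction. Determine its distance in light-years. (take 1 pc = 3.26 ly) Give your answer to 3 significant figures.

d ≈ 73.7 ly

m − M = 5 log₁₀(d/10 pc) + A  ⇒  6.45 − (3.52) − 1.16 = 5 log₁₀(d/10)
1.770 = 5 log₁₀(d/10)
log₁₀ d = (m − M − A)/5 + 1 = 1.3540
d = 10^1.3540 = 22.59 pc
= 73.66 ly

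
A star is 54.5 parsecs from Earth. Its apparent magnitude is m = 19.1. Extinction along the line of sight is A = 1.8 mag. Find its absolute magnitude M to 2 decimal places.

5 log₁₀(d/10 pc) = 5 log₁₀(54.50) − 5 = 3.682
M = m − 5 log₁₀(d/10) − A = 19.1 − 3.682 − 1.8 = 13.618

M ≈ 13.62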